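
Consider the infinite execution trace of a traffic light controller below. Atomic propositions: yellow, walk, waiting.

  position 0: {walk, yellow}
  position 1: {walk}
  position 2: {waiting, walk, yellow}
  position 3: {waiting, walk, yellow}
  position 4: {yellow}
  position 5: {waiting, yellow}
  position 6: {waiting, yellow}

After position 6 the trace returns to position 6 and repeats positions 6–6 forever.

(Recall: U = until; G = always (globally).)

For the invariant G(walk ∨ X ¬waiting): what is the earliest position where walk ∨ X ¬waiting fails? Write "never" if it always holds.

Check walk ∨ X ¬waiting at each position in order: 0 ✓, 1 ✓, 2 ✓, 3 ✓.
At position 4 the labels are {yellow} and the next position 5 has {waiting, yellow}, so walk ∨ X ¬waiting is false there. This is the first violation.

4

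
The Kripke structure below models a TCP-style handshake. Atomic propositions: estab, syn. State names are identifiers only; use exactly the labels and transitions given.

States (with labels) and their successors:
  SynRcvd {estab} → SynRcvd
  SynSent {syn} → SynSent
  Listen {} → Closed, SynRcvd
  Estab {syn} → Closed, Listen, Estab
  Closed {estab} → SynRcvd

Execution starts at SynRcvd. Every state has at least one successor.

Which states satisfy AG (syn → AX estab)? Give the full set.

{SynRcvd, Listen, Closed}

States satisfying syn → AX estab: {SynRcvd, Listen, Closed}.
States satisfying AG (syn → AX estab): {SynRcvd, Listen, Closed}.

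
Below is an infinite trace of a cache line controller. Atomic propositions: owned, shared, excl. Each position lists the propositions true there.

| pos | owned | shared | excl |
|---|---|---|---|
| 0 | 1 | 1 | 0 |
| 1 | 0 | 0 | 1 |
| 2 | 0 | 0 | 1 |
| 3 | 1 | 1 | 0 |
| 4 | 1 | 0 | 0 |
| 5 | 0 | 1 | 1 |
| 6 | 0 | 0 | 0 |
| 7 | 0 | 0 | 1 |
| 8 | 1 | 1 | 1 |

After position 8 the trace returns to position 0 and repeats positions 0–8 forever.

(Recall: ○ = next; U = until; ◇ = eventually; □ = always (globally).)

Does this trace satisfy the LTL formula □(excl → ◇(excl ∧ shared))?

Holds

excl → ◇(excl ∧ shared) holds at every position 0..8, and those are all positions ever visited, so □(excl → ◇(excl ∧ shared)) holds.
Positions where excl holds: 1, 2, 5, 7, 8.
Check ◇(excl ∧ shared) at each: 1→ok, 2→ok, 5→ok, 7→ok, 8→ok.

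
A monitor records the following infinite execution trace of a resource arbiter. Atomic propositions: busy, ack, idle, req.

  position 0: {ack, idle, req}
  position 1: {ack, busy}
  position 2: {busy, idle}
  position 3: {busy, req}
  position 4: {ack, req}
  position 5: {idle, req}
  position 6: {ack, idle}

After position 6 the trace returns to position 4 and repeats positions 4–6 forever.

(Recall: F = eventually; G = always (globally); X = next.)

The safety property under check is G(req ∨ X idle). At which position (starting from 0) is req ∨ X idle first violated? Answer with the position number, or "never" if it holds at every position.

Check req ∨ X idle at each position in order: 0 ✓, 1 ✓.
At position 2 the labels are {busy, idle} and the next position 3 has {busy, req}, so req ∨ X idle is false there. This is the first violation.

2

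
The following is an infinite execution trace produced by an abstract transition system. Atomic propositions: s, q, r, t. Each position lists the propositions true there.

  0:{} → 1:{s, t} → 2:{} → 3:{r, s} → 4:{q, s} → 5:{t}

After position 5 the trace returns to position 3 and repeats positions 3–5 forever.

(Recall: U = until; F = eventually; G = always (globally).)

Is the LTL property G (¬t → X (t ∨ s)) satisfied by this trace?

Yes

¬t → X (t ∨ s) holds at every position 0..5, and those are all positions ever visited, so G (¬t → X (t ∨ s)) holds.
Positions where ¬t holds: 0, 2, 3, 4.
Check X (t ∨ s) at each: 0→ok, 2→ok, 3→ok, 4→ok.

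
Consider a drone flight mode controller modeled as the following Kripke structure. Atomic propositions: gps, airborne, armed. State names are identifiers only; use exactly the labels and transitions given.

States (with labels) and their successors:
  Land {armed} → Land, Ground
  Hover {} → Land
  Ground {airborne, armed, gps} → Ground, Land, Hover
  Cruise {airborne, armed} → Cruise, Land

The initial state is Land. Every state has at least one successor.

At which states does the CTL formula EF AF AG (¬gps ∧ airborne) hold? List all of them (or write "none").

States satisfying AF AG (¬gps ∧ airborne): ∅.
States satisfying EF AF AG (¬gps ∧ airborne): ∅.

none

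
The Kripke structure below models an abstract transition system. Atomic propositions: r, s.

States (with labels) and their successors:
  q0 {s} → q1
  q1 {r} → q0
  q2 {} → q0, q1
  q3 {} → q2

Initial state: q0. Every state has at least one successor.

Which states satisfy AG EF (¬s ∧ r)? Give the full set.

States satisfying EF (¬s ∧ r): {q0, q1, q2, q3}.
States satisfying AG EF (¬s ∧ r): {q0, q1, q2, q3}.

{q0, q1, q2, q3}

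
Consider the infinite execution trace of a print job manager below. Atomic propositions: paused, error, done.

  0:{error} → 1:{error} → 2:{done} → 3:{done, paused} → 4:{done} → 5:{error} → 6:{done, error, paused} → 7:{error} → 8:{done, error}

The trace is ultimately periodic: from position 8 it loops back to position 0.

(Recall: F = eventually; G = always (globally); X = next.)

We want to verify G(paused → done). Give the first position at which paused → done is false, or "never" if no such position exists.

paused → done holds at every position 0..8, and those are all the positions the trace ever visits, so the invariant G(paused → done) is never violated.

never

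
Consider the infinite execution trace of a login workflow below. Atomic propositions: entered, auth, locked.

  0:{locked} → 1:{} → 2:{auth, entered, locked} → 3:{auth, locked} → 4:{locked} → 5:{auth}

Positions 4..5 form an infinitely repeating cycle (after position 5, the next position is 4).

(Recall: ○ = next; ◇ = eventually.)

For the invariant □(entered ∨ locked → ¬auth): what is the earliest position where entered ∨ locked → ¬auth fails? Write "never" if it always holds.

Check entered ∨ locked → ¬auth at each position in order: 0 ✓, 1 ✓.
At position 2 the labels are {auth, entered, locked}, so entered ∨ locked → ¬auth is false there. This is the first violation.

2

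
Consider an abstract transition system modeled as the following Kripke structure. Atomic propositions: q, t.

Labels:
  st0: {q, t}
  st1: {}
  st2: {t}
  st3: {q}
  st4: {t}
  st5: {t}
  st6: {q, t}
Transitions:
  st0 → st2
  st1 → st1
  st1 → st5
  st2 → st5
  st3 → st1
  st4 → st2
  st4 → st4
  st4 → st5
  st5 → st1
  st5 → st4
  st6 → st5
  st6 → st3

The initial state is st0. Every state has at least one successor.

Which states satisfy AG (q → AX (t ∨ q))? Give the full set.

States satisfying q → AX (t ∨ q): {st0, st1, st2, st4, st5, st6}.
States satisfying AG (q → AX (t ∨ q)): {st0, st1, st2, st4, st5}.

{st0, st1, st2, st4, st5}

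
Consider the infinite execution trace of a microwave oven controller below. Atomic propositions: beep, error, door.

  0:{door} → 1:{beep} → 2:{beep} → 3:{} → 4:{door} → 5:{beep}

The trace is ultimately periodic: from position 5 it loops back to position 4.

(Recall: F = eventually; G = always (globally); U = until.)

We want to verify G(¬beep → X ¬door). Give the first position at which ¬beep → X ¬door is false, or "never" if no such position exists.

3

Check ¬beep → X ¬door at each position in order: 0 ✓, 1 ✓, 2 ✓.
At position 3 the labels are {} and the next position 4 has {door}, so ¬beep → X ¬door is false there. This is the first violation.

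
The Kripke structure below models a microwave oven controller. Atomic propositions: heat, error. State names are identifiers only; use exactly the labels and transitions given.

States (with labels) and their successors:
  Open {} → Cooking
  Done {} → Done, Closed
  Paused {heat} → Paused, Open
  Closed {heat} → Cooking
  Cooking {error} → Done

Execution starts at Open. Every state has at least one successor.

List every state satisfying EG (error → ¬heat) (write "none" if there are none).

{Open, Done, Paused, Closed, Cooking}

States satisfying error → ¬heat: {Open, Done, Paused, Closed, Cooking}.
States satisfying EG (error → ¬heat): {Open, Done, Paused, Closed, Cooking}.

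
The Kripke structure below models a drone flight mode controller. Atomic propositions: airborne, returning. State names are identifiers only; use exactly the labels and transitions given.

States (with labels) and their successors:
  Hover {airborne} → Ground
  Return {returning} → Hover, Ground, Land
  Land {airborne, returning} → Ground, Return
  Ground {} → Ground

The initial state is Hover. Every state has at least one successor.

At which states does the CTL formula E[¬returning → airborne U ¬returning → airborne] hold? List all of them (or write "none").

{Hover, Return, Land}

States satisfying ¬returning → airborne: {Hover, Return, Land}.
States satisfying E[¬returning → airborne U ¬returning → airborne]: {Hover, Return, Land}.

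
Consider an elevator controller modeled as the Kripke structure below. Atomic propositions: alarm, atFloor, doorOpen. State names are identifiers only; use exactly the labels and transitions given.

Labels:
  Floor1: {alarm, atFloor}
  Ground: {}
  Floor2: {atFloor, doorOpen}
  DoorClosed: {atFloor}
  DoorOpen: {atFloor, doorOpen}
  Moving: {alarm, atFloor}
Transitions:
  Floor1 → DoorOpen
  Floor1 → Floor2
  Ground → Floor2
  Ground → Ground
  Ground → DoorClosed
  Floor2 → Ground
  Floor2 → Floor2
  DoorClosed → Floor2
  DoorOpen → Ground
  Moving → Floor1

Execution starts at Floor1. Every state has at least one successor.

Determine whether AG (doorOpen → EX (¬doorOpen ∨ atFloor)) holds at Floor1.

Satisfied

States satisfying doorOpen → EX (¬doorOpen ∨ atFloor): {Floor1, Ground, Floor2, DoorClosed, DoorOpen, Moving}.
States satisfying AG (doorOpen → EX (¬doorOpen ∨ atFloor)): {Floor1, Ground, Floor2, DoorClosed, DoorOpen, Moving}.
Every state reachable from Floor1 satisfies doorOpen → EX (¬doorOpen ∨ atFloor).
Floor1 ∈ Sat(AG (doorOpen → EX (¬doorOpen ∨ atFloor))).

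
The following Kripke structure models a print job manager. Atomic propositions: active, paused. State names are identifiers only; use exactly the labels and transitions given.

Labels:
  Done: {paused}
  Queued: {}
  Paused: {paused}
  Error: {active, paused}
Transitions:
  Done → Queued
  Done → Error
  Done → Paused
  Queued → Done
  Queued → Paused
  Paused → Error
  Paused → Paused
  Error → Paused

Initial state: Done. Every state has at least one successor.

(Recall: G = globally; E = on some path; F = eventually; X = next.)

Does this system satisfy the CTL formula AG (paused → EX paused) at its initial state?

States satisfying paused → EX paused: {Done, Queued, Paused, Error}.
States satisfying AG (paused → EX paused): {Done, Queued, Paused, Error}.
Every state reachable from Done satisfies paused → EX paused.
Done ∈ Sat(AG (paused → EX paused)).

Satisfied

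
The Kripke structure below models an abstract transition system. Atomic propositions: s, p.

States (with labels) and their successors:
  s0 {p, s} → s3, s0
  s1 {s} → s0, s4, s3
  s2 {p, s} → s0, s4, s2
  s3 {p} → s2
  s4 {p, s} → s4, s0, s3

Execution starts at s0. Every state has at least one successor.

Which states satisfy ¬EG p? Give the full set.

{s1}

States satisfying p: {s0, s2, s3, s4}.
States satisfying EG p: {s0, s2, s3, s4}.
States satisfying ¬EG p: {s1}.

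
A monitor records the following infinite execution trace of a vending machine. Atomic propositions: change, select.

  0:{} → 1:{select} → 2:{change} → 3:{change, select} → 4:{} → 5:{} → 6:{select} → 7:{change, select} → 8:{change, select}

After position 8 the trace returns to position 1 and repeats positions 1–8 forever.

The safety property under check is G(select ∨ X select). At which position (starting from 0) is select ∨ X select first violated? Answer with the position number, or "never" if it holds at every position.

4

Check select ∨ X select at each position in order: 0 ✓, 1 ✓, 2 ✓, 3 ✓.
At position 4 the labels are {} and the next position 5 has {}, so select ∨ X select is false there. This is the first violation.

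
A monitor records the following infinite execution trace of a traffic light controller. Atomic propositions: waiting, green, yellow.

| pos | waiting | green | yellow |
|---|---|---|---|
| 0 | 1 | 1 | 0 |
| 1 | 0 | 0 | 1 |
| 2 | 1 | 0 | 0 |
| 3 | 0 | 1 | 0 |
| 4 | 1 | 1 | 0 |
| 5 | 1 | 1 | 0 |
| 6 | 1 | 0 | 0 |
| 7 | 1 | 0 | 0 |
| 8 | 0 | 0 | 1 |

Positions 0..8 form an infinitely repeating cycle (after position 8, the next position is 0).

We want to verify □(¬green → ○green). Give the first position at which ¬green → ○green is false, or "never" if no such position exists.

Check ¬green → ○green at each position in order: 0 ✓.
At position 1 the labels are {yellow} and the next position 2 has {waiting}, so ¬green → ○green is false there. This is the first violation.

1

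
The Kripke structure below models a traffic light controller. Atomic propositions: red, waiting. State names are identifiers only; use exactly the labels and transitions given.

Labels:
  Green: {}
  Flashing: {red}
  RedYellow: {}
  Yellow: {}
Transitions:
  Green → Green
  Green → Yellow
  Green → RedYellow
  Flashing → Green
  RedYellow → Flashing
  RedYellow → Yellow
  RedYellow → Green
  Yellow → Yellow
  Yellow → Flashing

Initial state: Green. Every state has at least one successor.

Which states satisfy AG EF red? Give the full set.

{Green, Flashing, RedYellow, Yellow}

States satisfying EF red: {Green, Flashing, RedYellow, Yellow}.
States satisfying AG EF red: {Green, Flashing, RedYellow, Yellow}.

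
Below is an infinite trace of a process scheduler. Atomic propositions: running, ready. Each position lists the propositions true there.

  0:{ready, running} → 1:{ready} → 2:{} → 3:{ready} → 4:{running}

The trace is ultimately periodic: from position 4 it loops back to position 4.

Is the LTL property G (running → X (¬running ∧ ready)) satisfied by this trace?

No

running → X (¬running ∧ ready) must hold at every position from 0 onward. It fails at position 4, so G (running → X (¬running ∧ ready)) is false.
Positions where running holds: 0, 4.
Check X (¬running ∧ ready) at each: 0→ok, 4→fails.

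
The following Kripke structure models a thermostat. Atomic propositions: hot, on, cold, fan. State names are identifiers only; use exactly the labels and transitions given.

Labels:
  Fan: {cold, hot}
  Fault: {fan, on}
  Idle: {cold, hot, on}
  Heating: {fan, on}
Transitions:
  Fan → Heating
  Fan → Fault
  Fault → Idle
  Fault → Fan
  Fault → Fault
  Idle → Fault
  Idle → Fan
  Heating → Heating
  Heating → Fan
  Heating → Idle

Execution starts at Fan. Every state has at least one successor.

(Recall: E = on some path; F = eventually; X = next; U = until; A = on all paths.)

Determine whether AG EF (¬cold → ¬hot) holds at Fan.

Holds

States satisfying EF (¬cold → ¬hot): {Fan, Fault, Idle, Heating}.
States satisfying AG EF (¬cold → ¬hot): {Fan, Fault, Idle, Heating}.
Every state reachable from Fan satisfies EF (¬cold → ¬hot).
Fan ∈ Sat(AG EF (¬cold → ¬hot)).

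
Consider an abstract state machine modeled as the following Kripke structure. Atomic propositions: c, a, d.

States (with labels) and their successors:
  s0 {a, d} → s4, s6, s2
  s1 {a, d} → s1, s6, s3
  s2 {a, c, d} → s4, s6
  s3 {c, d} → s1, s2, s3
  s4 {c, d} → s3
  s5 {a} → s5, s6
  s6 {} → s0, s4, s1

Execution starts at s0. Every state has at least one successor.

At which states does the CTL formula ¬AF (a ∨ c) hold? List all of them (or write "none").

none

States satisfying a ∨ c: {s0, s1, s2, s3, s4, s5}.
States satisfying AF (a ∨ c): {s0, s1, s2, s3, s4, s5, s6}.
States satisfying ¬AF (a ∨ c): ∅.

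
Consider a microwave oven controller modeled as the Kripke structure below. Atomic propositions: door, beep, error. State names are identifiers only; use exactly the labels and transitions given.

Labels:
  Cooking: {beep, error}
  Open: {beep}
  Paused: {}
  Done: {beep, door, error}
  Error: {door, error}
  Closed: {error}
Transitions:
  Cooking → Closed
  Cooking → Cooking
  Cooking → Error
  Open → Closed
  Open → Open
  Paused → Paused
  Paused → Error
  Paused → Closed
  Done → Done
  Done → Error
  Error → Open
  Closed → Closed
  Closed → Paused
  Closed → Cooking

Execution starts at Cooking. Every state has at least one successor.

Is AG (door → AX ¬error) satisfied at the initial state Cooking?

Holds

States satisfying door → AX ¬error: {Cooking, Open, Paused, Error, Closed}.
States satisfying AG (door → AX ¬error): {Cooking, Open, Paused, Error, Closed}.
Every state reachable from Cooking satisfies door → AX ¬error.
Cooking ∈ Sat(AG (door → AX ¬error)).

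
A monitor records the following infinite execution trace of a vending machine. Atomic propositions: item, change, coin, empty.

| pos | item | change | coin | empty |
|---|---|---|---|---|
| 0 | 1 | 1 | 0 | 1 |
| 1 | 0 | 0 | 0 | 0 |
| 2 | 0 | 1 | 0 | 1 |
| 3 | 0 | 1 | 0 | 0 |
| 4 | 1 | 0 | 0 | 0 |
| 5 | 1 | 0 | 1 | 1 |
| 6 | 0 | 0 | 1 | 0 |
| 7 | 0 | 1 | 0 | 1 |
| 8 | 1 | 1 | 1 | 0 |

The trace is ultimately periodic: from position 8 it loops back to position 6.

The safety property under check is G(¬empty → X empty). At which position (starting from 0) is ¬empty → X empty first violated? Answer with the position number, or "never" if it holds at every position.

3

Check ¬empty → X empty at each position in order: 0 ✓, 1 ✓, 2 ✓.
At position 3 the labels are {change} and the next position 4 has {item}, so ¬empty → X empty is false there. This is the first violation.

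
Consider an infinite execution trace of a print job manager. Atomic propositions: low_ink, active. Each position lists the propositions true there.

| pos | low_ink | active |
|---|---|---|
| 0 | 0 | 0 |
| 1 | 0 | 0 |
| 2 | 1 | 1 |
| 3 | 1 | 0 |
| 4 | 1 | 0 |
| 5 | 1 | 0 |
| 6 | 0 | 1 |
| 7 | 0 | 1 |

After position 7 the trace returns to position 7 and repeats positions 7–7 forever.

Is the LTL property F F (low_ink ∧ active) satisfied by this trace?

Yes

F (low_ink ∧ active) holds at position 0, which is reachable from 0, so F F (low_ink ∧ active) holds.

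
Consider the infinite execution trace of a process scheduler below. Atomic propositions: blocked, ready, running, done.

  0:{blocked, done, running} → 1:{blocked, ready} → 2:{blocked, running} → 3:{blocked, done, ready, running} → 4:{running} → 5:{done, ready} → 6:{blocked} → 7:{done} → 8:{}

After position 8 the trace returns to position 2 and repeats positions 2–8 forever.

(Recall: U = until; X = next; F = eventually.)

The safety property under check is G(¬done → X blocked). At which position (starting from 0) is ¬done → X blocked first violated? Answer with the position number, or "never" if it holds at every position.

Check ¬done → X blocked at each position in order: 0 ✓, 1 ✓, 2 ✓, 3 ✓.
At position 4 the labels are {running} and the next position 5 has {done, ready}, so ¬done → X blocked is false there. This is the first violation.

4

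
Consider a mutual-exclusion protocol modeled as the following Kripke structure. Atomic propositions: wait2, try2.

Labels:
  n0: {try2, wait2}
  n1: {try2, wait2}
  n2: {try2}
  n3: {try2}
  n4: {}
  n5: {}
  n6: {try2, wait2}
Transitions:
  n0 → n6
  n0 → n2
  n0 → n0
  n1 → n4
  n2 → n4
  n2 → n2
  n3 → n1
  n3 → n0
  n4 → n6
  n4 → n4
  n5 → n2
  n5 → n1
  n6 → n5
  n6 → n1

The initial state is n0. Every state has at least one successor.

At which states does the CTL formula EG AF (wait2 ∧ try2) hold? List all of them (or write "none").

{n0, n3}

States satisfying AF (wait2 ∧ try2): {n0, n1, n3, n6}.
States satisfying EG AF (wait2 ∧ try2): {n0, n3}.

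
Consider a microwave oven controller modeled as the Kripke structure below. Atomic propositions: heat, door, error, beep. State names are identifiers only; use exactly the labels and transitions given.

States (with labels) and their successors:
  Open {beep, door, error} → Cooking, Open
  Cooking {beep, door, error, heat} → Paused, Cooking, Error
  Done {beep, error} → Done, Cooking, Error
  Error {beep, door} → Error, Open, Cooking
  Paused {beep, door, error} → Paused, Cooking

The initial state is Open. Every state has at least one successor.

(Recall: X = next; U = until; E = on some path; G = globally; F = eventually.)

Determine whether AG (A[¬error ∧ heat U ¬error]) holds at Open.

Violated

States satisfying A[¬error ∧ heat U ¬error]: {Error}.
States satisfying AG (A[¬error ∧ heat U ¬error]): ∅.
Cooking is reachable from Open and violates A[¬error ∧ heat U ¬error], so AG fails at Open.
Open ∉ Sat(AG (A[¬error ∧ heat U ¬error])).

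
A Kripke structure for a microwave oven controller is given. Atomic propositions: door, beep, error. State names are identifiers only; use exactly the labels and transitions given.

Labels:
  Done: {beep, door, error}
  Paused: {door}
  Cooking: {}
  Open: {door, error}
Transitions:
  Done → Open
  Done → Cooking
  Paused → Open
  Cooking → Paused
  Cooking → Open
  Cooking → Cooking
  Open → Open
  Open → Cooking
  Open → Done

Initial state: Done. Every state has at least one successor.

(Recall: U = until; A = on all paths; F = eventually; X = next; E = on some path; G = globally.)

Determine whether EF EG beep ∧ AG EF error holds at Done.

States satisfying EG beep: ∅.
States satisfying EF EG beep: ∅.
States satisfying EF error: {Done, Paused, Cooking, Open}.
States satisfying AG EF error: {Done, Paused, Cooking, Open}.
States satisfying EF EG beep ∧ AG EF error: ∅.
Done ∉ Sat(EF EG beep ∧ AG EF error).

Does not hold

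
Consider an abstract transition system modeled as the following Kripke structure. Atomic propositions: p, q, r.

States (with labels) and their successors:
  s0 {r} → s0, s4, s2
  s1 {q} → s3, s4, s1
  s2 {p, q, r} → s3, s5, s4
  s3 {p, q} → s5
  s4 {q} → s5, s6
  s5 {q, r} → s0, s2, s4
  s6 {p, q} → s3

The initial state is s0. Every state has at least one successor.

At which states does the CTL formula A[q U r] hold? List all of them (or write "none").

{s0, s2, s3, s4, s5, s6}

States satisfying q: {s1, s2, s3, s4, s5, s6}.
States satisfying r: {s0, s2, s5}.
States satisfying A[q U r]: {s0, s2, s3, s4, s5, s6}.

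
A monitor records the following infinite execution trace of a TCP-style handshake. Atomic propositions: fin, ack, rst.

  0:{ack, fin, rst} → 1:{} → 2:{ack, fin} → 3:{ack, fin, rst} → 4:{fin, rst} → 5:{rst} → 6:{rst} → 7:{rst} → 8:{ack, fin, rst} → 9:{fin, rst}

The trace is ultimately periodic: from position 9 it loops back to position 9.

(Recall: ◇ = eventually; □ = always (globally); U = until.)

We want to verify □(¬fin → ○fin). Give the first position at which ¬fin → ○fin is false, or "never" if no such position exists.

Check ¬fin → ○fin at each position in order: 0 ✓, 1 ✓, 2 ✓, 3 ✓, 4 ✓.
At position 5 the labels are {rst} and the next position 6 has {rst}, so ¬fin → ○fin is false there. This is the first violation.

5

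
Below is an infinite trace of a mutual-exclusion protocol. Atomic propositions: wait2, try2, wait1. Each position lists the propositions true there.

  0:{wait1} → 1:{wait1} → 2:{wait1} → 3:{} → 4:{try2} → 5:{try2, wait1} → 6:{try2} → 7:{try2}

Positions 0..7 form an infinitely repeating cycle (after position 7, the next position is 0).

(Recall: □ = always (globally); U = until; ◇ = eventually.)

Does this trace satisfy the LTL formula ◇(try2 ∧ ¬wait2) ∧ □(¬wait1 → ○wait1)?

try2 ∧ ¬wait2 holds at position 4, which is reachable from 0, so ◇(try2 ∧ ¬wait2) holds.
¬wait1 → ○wait1 must hold at every position from 0 onward. It fails at position 3, so □(¬wait1 → ○wait1) is false.
Positions where ¬wait1 holds: 3, 4, 6, 7.
Check ○wait1 at each: 3→fails, 4→ok, 6→fails, 7→ok.
At position 0: ◇(try2 ∧ ¬wait2) is true; □(¬wait1 → ○wait1) is false; so ◇(try2 ∧ ¬wait2) ∧ □(¬wait1 → ○wait1) is false.

Violated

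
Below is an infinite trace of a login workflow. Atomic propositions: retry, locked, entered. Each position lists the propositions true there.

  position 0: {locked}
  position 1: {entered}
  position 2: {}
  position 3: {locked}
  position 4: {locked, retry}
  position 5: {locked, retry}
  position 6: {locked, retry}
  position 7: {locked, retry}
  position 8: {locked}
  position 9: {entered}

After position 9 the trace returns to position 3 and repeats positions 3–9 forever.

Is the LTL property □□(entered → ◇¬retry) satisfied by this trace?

□(entered → ◇¬retry) holds at every position 0..9, and those are all positions ever visited, so □□(entered → ◇¬retry) holds.

Satisfied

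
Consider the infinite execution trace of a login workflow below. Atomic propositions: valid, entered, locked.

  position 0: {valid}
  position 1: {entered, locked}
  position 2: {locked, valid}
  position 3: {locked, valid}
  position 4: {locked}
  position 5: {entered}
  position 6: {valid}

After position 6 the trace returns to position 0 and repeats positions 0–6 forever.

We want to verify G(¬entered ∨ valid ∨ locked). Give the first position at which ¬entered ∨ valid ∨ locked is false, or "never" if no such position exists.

Check ¬entered ∨ valid ∨ locked at each position in order: 0 ✓, 1 ✓, 2 ✓, 3 ✓, 4 ✓.
At position 5 the labels are {entered}, so ¬entered ∨ valid ∨ locked is false there. This is the first violation.

5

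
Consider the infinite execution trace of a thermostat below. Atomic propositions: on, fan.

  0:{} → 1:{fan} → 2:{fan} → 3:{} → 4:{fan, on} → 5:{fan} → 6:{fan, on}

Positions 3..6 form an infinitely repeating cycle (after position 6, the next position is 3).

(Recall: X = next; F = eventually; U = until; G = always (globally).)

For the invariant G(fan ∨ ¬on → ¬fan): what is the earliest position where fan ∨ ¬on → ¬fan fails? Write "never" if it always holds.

1

Check fan ∨ ¬on → ¬fan at each position in order: 0 ✓.
At position 1 the labels are {fan}, so fan ∨ ¬on → ¬fan is false there. This is the first violation.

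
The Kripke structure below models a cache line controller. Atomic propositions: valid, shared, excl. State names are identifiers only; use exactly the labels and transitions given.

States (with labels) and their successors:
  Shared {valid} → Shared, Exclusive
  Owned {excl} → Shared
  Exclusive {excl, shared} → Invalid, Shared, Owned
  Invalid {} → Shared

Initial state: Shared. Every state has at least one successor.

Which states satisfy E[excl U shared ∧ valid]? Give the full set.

none

States satisfying excl: {Owned, Exclusive}.
States satisfying shared ∧ valid: ∅.
States satisfying E[excl U shared ∧ valid]: ∅.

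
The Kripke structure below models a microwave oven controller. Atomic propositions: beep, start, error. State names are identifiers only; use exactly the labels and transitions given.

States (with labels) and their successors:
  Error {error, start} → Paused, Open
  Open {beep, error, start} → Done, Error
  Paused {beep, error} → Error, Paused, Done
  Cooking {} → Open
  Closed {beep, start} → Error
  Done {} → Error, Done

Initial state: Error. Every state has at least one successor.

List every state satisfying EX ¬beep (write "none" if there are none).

States satisfying ¬beep: {Error, Cooking, Done}.
States satisfying EX ¬beep: {Open, Paused, Closed, Done}.

{Open, Paused, Closed, Done}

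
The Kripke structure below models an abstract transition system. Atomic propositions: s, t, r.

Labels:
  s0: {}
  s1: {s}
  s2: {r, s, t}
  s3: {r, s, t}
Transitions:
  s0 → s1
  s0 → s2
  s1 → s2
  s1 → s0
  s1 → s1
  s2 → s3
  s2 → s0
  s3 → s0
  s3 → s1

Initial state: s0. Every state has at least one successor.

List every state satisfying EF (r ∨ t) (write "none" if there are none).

{s0, s1, s2, s3}

States satisfying r ∨ t: {s2, s3}.
States satisfying EF (r ∨ t): {s0, s1, s2, s3}.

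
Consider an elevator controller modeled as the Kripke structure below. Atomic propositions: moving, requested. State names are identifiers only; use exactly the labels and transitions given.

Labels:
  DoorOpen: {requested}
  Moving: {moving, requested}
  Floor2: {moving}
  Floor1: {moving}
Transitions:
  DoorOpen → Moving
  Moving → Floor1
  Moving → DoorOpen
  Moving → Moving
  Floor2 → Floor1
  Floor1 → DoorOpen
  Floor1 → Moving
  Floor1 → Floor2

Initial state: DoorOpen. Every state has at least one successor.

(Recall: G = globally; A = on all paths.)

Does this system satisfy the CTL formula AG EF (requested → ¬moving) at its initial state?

States satisfying EF (requested → ¬moving): {DoorOpen, Moving, Floor2, Floor1}.
States satisfying AG EF (requested → ¬moving): {DoorOpen, Moving, Floor2, Floor1}.
Every state reachable from DoorOpen satisfies EF (requested → ¬moving).
DoorOpen ∈ Sat(AG EF (requested → ¬moving)).

Satisfied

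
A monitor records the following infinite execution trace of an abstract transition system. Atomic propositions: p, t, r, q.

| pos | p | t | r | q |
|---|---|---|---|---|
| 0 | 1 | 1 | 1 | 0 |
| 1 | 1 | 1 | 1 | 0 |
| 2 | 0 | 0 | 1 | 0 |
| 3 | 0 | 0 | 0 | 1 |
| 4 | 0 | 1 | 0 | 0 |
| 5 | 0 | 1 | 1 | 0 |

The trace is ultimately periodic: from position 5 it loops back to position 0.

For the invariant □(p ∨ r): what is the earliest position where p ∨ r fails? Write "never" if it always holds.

Check p ∨ r at each position in order: 0 ✓, 1 ✓, 2 ✓.
At position 3 the labels are {q}, so p ∨ r is false there. This is the first violation.

3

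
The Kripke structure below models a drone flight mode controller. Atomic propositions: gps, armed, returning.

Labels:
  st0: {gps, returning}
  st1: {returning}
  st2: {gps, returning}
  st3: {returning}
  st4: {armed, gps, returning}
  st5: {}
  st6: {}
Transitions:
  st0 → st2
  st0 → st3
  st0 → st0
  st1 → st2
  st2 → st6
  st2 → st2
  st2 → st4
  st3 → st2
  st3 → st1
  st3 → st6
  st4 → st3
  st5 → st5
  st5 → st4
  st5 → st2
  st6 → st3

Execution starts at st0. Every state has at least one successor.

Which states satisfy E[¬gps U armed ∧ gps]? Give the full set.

{st4, st5}

States satisfying ¬gps: {st1, st3, st5, st6}.
States satisfying armed ∧ gps: {st4}.
States satisfying E[¬gps U armed ∧ gps]: {st4, st5}.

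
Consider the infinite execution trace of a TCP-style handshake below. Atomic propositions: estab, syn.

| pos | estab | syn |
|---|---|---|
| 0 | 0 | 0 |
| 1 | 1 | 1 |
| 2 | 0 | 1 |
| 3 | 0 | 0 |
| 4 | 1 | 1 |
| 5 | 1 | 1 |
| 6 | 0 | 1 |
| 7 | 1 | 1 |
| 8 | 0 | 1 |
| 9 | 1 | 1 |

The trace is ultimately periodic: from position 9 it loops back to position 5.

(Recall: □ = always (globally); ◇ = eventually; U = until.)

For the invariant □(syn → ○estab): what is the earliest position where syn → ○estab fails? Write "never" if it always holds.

1

Check syn → ○estab at each position in order: 0 ✓.
At position 1 the labels are {estab, syn} and the next position 2 has {syn}, so syn → ○estab is false there. This is the first violation.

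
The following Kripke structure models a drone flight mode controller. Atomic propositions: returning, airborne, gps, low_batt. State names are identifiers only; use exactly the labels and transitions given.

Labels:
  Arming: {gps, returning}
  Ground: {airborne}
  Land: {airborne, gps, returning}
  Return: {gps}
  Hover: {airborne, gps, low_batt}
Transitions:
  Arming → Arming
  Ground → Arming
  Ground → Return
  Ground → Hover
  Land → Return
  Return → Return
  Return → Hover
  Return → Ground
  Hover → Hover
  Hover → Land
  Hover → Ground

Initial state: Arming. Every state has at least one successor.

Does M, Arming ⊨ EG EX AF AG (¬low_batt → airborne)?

Does not hold

States satisfying EX AF AG (¬low_batt → airborne): ∅.
States satisfying EG EX AF AG (¬low_batt → airborne): ∅.
No suitable path/successor from Arming witnesses the formula.
Arming ∉ Sat(EG EX AF AG (¬low_batt → airborne)).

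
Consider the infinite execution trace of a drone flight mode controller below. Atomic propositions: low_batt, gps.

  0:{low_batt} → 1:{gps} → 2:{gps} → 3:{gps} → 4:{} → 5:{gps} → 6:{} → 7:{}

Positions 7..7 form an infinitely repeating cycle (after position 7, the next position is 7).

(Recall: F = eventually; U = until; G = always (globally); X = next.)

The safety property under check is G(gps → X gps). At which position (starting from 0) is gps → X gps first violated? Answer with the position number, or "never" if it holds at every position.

Check gps → X gps at each position in order: 0 ✓, 1 ✓, 2 ✓.
At position 3 the labels are {gps} and the next position 4 has {}, so gps → X gps is false there. This is the first violation.

3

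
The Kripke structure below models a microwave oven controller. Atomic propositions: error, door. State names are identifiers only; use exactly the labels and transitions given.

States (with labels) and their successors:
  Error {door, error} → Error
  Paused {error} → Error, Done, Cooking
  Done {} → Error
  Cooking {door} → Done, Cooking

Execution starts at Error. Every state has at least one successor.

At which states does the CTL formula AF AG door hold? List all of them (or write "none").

States satisfying AG door: {Error}.
States satisfying AF AG door: {Error, Done}.

{Error, Done}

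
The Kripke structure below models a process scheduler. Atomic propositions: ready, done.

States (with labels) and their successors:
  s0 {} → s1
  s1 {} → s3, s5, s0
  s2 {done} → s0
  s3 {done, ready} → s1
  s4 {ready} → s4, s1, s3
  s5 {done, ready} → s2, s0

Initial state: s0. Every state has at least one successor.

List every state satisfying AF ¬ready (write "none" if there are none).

{s0, s1, s2, s3, s5}

States satisfying ¬ready: {s0, s1, s2}.
States satisfying AF ¬ready: {s0, s1, s2, s3, s5}.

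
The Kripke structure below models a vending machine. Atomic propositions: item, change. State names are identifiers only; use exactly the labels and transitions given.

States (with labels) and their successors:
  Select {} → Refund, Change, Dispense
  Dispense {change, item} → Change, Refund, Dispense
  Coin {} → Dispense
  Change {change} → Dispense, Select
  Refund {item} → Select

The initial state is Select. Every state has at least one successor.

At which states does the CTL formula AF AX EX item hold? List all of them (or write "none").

States satisfying AX EX item: {Coin, Change, Refund}.
States satisfying AF AX EX item: {Coin, Change, Refund}.

{Coin, Change, Refund}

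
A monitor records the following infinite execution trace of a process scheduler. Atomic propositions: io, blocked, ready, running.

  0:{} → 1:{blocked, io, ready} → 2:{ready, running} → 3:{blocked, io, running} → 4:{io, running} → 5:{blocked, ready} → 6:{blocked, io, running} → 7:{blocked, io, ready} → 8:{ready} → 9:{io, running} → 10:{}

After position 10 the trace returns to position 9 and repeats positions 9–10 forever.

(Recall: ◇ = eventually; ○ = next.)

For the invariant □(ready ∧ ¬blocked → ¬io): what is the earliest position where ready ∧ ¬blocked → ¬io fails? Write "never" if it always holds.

never

ready ∧ ¬blocked → ¬io holds at every position 0..10, and those are all the positions the trace ever visits, so the invariant □(ready ∧ ¬blocked → ¬io) is never violated.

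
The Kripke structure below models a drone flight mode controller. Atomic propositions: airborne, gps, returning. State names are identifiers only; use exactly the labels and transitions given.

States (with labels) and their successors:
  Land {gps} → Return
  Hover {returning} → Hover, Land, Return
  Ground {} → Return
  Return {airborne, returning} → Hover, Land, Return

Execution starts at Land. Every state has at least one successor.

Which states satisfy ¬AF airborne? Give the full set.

{Hover}

States satisfying airborne: {Return}.
States satisfying AF airborne: {Land, Ground, Return}.
States satisfying ¬AF airborne: {Hover}.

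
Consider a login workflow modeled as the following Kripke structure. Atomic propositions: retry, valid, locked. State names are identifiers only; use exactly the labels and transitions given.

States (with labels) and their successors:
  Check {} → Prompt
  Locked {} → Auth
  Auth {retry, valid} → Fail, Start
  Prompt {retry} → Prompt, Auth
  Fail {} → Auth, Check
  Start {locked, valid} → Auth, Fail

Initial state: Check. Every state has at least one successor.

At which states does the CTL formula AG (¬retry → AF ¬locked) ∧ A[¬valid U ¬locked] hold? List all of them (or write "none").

States satisfying ¬retry → AF ¬locked: {Check, Locked, Auth, Prompt, Fail, Start}.
States satisfying AG (¬retry → AF ¬locked): {Check, Locked, Auth, Prompt, Fail, Start}.
States satisfying ¬valid: {Check, Locked, Prompt, Fail}.
States satisfying ¬locked: {Check, Locked, Auth, Prompt, Fail}.
States satisfying A[¬valid U ¬locked]: {Check, Locked, Auth, Prompt, Fail}.
States satisfying AG (¬retry → AF ¬locked) ∧ A[¬valid U ¬locked]: {Check, Locked, Auth, Prompt, Fail}.

{Check, Locked, Auth, Prompt, Fail}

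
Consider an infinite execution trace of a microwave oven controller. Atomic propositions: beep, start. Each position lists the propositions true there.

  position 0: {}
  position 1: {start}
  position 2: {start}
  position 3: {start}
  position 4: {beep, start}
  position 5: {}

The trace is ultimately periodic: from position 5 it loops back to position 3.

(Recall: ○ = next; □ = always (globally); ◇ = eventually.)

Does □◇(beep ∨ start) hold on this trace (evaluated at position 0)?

Yes

◇(beep ∨ start) holds at every position 0..5, and those are all positions ever visited, so □◇(beep ∨ start) holds.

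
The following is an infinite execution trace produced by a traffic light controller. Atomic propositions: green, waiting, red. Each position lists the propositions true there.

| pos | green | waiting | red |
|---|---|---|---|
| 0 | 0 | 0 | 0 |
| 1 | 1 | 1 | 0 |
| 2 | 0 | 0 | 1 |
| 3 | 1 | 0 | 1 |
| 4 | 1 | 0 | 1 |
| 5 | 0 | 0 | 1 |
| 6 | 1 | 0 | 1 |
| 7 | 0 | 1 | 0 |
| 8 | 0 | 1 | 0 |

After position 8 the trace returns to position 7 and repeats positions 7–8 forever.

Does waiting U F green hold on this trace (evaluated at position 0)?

Walking from position 0: F green first holds at position 0, and waiting holds at every earlier position along the way, so waiting U F green holds.

Holds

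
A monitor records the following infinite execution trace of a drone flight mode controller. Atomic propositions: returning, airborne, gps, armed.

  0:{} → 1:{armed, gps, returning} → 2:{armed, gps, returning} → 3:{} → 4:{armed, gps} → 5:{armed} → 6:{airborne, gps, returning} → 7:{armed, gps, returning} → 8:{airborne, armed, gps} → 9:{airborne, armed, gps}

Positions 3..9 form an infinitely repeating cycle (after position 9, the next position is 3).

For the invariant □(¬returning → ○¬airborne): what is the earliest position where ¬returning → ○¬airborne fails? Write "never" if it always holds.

Check ¬returning → ○¬airborne at each position in order: 0 ✓, 1 ✓, 2 ✓, 3 ✓, 4 ✓.
At position 5 the labels are {armed} and the next position 6 has {airborne, gps, returning}, so ¬returning → ○¬airborne is false there. This is the first violation.

5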